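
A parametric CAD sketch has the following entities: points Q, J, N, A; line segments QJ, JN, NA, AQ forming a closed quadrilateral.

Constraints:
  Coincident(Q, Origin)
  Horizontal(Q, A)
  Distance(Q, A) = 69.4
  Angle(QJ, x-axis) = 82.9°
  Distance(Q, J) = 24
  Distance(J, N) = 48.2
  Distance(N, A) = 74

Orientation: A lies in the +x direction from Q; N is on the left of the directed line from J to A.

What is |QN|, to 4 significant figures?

70.27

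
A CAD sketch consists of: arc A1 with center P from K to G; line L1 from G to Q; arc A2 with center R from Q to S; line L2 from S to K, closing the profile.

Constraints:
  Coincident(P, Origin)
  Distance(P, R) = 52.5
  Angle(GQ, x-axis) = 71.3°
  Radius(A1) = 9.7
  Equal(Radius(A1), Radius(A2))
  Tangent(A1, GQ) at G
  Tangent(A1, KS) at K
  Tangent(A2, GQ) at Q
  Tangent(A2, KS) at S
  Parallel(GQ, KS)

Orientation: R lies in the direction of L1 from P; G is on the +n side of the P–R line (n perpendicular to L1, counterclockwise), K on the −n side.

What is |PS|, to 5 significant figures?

53.389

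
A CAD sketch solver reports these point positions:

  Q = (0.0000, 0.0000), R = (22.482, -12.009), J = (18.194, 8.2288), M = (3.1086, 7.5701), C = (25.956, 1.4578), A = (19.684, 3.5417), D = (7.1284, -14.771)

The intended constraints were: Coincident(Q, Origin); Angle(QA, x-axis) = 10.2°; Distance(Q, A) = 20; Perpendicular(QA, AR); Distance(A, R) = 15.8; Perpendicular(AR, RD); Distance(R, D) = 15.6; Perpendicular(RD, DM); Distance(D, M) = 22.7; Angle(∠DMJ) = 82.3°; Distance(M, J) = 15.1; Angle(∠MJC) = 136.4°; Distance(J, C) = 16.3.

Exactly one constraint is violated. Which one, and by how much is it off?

Distance(J, C) = 16.3 — off by 6.00.

Q = (0.00, 0.00) ✓; QA at 10.20° ✓; |QA| = 20.00 ✓; ∠(QA, AR) = 90.00° ✓; |AR| = 15.80 ✓; ∠(AR, RD) = 90.00° ✓; |RD| = 15.60 ✓; ∠(RD, DM) = 90.00° ✓; |DM| = 22.70 ✓; ∠DMJ = 82.30° ✓; |MJ| = 15.10 ✓; ∠MJC = 136.4° ✓; |JC| = 10.30 ✗.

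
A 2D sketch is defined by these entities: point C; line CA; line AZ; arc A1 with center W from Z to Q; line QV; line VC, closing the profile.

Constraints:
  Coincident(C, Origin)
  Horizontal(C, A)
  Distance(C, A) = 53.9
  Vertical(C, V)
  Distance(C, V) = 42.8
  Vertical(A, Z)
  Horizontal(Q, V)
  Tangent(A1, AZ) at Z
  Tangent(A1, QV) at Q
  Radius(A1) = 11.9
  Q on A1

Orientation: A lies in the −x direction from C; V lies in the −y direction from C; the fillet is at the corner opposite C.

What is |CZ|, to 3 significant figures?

62.1

C is at the origin; C and A share the same y with |CA| = 53.9 and A on the −x side, so A = (-53.9, 0.00). CV is vertical with |CV| = 42.8 and V on the −y side, so V = (0.00, -42.8). The virtual corner opposite C is at (-53.9, -42.8). The tangent condition forces WZ to be normal to AZ and since A1 is tangent to QV there, WQ ⟂ QV, with radius 11.9, so the center W sits 11.9 in from both sides at W = (-42.0, -30.9). That places the tangent points at Z = (-53.9, -30.9) on AZ and Q = (-42.0, -42.8) on QV. Then |CZ| = |Z − C| = 62.1.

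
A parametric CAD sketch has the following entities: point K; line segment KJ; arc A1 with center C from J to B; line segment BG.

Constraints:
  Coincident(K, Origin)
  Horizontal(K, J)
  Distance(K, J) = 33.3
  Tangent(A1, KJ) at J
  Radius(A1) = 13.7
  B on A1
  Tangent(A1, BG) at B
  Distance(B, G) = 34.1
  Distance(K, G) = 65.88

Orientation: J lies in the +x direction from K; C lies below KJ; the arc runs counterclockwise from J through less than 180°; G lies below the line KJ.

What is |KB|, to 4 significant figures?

31.87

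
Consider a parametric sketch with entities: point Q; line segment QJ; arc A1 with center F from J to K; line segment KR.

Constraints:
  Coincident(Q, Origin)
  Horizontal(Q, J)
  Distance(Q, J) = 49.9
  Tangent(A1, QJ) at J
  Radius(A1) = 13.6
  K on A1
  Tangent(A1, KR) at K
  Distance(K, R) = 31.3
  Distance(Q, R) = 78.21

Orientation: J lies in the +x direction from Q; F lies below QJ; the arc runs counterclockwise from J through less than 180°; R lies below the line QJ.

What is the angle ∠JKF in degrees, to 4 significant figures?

20.79°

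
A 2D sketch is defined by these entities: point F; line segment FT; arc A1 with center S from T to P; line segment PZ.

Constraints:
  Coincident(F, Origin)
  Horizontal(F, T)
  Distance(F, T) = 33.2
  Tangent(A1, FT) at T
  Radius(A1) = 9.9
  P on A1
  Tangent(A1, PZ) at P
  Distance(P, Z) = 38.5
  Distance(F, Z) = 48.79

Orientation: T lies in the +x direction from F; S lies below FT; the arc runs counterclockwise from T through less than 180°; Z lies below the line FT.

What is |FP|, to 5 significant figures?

24.822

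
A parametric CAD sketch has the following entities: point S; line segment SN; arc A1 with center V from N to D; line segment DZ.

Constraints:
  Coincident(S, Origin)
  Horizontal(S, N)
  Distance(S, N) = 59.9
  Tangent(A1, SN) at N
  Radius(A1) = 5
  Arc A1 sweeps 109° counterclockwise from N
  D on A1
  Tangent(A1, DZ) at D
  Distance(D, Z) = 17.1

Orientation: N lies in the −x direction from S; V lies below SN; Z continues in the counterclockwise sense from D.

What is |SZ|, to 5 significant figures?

63.307

S is at the origin; SN is horizontal with |SN| = 59.9 and N on the −x side, so N = (-59.900, 0.0000). Tangency of A1 to SN means the radius VN is perpendicular to SN, so V = N + (0, -5) = (-59.900, -5.0000). On A1, N sits at bearing 90° from V; a 109° counterclockwise sweep puts D at bearing 199°, so D = V + 5.0·(cos 199°, sin 199°) = (-64.628, -6.6278). Tangency of A1 to DZ means the radius VD is perpendicular to DZ, so DZ runs along (−sin 199°, cos 199°); with |DZ| = 17.1, Z = (-59.060, -22.796). Then |SZ| = |Z − S| = 63.307.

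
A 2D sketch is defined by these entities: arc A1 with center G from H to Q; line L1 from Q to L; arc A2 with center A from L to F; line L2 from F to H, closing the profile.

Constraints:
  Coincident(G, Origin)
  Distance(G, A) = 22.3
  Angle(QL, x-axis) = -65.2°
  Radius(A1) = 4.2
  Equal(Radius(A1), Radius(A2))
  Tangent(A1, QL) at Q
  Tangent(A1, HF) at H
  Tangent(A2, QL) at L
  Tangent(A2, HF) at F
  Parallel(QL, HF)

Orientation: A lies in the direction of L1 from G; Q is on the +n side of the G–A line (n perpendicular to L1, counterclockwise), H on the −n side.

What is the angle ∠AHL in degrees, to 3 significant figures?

9.97°

The slot axis is L1's direction at -65.2°, so u = (cos -65.2°, sin -65.2°) = (0.419, -0.908) and n = (−sin -65.2°, cos -65.2°) = (0.908, 0.419). G is at the origin and A lies 22.3 along u from G, so A = 22.3·u = (9.35, -20.2). Tangency of A1 to both parallel lines with radius 4.2 puts Q and H at G ± 4.2·n: Q = (3.81, 1.76), H = (-3.81, -1.76). Equal radii place L and F the same way about A: L = A + 4.2·n = (13.2, -18.5), F = A − 4.2·n = (5.54, -22.0). Then cos ∠AHL = HA·HL / (|HA||HL|), giving 9.97°.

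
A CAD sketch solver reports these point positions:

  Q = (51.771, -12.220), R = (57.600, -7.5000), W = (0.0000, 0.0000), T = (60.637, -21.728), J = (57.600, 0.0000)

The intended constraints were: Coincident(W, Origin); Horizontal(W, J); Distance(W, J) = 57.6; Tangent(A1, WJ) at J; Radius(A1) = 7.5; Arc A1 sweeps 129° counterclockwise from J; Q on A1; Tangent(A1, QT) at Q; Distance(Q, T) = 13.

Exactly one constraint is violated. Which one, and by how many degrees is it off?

Tangent(A1, QT) at Q — off by 4.00°.

W = (0.00, 0.00) ✓; W.y = 0.00, J.y = 0.00 ✓; |WJ| = 57.60 ✓; ∠(RJ, JW) = 90.00° ✓; |RJ| = 7.500 ✓; bearing(R→Q) − bearing(R→J) = 129.0° ✓; |RQ| = 7.500 ✓; ∠(RQ, QT) = 86.00° ✗; |QT| = 13.00 ✓.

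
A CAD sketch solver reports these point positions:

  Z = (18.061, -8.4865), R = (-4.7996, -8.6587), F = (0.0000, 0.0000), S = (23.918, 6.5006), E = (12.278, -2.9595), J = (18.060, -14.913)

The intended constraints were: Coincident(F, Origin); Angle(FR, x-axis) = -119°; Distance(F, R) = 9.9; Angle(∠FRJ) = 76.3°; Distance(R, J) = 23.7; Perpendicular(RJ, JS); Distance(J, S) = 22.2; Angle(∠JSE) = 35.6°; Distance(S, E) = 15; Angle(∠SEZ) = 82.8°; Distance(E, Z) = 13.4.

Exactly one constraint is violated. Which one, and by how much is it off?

Distance(E, Z) = 13.4 — off by 5.40.

F = (0.00, 0.00) ✓; FR at -119.0° ✓; |FR| = 9.900 ✓; ∠FRJ = 76.30° ✓; |RJ| = 23.70 ✓; ∠(RJ, JS) = 90.00° ✓; |JS| = 22.20 ✓; ∠JSE = 35.60° ✓; |SE| = 15.00 ✓; ∠SEZ = 82.80° ✓; |EZ| = 7.999 ✗.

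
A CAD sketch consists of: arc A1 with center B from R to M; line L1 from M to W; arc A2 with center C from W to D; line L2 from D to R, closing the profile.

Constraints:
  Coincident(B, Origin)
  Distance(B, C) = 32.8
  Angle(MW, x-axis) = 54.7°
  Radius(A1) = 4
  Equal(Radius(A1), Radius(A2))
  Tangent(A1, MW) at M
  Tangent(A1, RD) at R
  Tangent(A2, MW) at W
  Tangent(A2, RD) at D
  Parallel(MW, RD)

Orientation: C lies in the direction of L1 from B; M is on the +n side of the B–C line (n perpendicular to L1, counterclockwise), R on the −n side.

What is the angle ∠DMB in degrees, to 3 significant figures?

76.3°

The slot axis is L1's direction at 54.7°, so u = (cos 54.7°, sin 54.7°) = (0.578, 0.816) and n = (−sin 54.7°, cos 54.7°) = (-0.816, 0.578). B is at the origin and C lies 32.8 along u from B, so C = 32.8·u = (19.0, 26.8). Tangency of A1 to both parallel lines with radius 4.0 puts M and R at B ± 4.0·n: M = (-3.26, 2.31), R = (3.26, -2.31). Equal radii place W and D the same way about C: W = C + 4.0·n = (15.7, 29.1), D = C − 4.0·n = (22.2, 24.5). Then cos ∠DMB = MD·MB / (|MD||MB|), giving 76.3°.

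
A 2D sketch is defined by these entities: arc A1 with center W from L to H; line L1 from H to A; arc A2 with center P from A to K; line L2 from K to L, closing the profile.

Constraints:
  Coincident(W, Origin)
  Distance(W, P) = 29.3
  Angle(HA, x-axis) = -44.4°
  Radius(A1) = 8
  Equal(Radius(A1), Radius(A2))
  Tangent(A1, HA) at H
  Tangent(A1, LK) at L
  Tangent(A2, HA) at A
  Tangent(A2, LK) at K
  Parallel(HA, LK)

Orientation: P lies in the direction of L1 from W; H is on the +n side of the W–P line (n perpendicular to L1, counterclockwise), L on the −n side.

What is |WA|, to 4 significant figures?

30.37

The slot axis is L1's direction at -44.4°, so u = (cos -44.4°, sin -44.4°) = (0.7145, -0.6997) and n = (−sin -44.4°, cos -44.4°) = (0.6997, 0.7145). W is at the origin and P lies 29.3 along u from W, so P = 29.3·u = (20.93, -20.50). Tangency of A1 to both parallel lines with radius 8.0 puts H and L at W ± 8.0·n: H = (5.597, 5.716), L = (-5.597, -5.716). Equal radii place A and K the same way about P: A = P + 8.0·n = (26.53, -14.78), K = P − 8.0·n = (15.34, -26.22). Then |WA| = |A − W| = 30.37.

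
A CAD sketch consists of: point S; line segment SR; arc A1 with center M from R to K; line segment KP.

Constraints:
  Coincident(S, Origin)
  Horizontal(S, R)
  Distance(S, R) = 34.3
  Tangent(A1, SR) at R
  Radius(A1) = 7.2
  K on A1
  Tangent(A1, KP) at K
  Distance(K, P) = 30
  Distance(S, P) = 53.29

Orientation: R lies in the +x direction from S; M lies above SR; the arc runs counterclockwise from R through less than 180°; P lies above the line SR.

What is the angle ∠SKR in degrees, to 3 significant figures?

37.7°

Checks: |MK| = 7.200 ✓; ∠(MK, KP) = 90.00° ✓; |KP| = 30.00 ✓; |SP| = 53.29 ✓.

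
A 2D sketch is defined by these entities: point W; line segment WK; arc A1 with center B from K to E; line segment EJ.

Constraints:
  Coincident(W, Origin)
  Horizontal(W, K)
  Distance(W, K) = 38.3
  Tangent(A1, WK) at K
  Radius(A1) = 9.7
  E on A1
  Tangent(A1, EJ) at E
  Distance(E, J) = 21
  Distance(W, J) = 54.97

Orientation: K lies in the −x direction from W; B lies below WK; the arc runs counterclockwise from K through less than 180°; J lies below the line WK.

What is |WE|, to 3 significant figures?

49.2

W is at the origin; WK is horizontal with |WK| = 38.3 and K on the −x side, so K = (-38.3, 0.00). Tangency of A1 to WK means the radius BK is perpendicular to WK, so B = K + (0, -9.7) = (-38.3, -9.70). Since BE ⟂ EJ (tangency), |BJ| = √(9.7² + 21.0²) = 23.1 regardless of where E sits on A1. So J lies on both circle(W, 54.97) and circle(B, 23.1); the below-WK intersection is J = (-44.8, -31.9). E is the foot of the tangent from J: E = (-47.9, -11.1).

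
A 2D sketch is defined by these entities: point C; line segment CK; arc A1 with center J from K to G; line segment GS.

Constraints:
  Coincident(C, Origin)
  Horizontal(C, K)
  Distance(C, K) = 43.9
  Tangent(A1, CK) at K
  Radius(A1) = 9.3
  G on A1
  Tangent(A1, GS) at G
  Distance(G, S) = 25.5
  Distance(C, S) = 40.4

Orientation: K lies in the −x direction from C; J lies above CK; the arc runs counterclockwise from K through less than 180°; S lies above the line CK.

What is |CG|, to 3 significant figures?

35.7

C is at the origin; CK is horizontal with |CK| = 43.9 and K on the −x side, so K = (-43.9, 0.00). A1 meets CK tangentially, so JK is at right angles to CK, so J = K + (0, 9.3) = (-43.9, 9.30). Since JG ⟂ GS (tangency), |JS| = √(9.3² + 25.5²) = 27.1 regardless of where G sits on A1. So S lies on both circle(C, 40.4) and circle(J, 27.1); the above-CK intersection is S = (-26.7, 30.3). G is the foot of the tangent from S: G = (-35.1, 6.23).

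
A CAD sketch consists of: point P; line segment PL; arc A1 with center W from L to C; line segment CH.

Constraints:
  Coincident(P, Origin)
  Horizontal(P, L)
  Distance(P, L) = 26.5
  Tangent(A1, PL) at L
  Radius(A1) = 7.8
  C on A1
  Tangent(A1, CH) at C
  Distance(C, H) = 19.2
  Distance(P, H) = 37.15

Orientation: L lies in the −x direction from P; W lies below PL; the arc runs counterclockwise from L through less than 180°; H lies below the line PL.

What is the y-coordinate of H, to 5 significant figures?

-28.371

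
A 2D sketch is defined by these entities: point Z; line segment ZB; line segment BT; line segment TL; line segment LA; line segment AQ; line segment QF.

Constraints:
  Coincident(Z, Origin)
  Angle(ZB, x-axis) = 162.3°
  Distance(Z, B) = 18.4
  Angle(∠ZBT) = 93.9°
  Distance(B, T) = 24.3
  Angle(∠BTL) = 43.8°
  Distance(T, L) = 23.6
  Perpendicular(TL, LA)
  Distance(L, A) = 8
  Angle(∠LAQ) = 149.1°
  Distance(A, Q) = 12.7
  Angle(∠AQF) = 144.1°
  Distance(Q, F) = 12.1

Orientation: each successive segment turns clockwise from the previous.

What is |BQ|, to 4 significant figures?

2.129

The perpendicularity gives LA at right angles to TL, so LA runs at -150.0°; with |LA| = 8.0, A = (-6.861, 4.755). ∠LAQ = 149.1° gives AQ at 179.1° from the x-axis; with |AQ| = 12.7, Q = (-19.56, 4.954). Then |BQ| = |Q − B| = 2.129.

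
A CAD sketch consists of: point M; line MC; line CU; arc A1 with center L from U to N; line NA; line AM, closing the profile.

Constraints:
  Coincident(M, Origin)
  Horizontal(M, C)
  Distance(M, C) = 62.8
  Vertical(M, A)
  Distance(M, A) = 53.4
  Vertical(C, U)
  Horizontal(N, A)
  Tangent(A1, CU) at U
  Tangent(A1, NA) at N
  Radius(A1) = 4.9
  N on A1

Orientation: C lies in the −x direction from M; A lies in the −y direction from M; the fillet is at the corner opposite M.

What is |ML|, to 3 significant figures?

75.5

M is at the origin; M and C share the same y with |MC| = 62.8 and C on the −x side, so C = (-62.8, 0.00). MA is vertical with |MA| = 53.4 and A on the −y side, so A = (0.00, -53.4). The virtual corner opposite M is at (-62.8, -53.4). A1 meets CU tangentially, so LU is at right angles to CU and A1 meets NA tangentially, so LN is at right angles to NA, with radius 4.9, so the center L sits 4.9 in from both sides at L = (-57.9, -48.5). Then |ML| = |L − M| = 75.5.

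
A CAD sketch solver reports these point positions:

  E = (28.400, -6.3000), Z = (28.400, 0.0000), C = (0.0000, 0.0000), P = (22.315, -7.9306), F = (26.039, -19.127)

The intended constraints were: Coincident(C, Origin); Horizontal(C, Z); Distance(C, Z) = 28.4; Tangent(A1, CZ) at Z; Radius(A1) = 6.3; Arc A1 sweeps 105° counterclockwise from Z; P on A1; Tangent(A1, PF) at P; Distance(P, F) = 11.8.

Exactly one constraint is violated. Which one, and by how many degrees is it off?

Tangent(A1, PF) at P — off by 3.40°.

C = (0.00, 0.00) ✓; C.y = 0.00, Z.y = 0.00 ✓; |CZ| = 28.40 ✓; ∠(EZ, ZC) = 90.00° ✓; |EZ| = 6.300 ✓; bearing(E→P) − bearing(E→Z) = 105.0° ✓; |EP| = 6.300 ✓; ∠(EP, PF) = 86.60° ✗; |PF| = 11.80 ✓.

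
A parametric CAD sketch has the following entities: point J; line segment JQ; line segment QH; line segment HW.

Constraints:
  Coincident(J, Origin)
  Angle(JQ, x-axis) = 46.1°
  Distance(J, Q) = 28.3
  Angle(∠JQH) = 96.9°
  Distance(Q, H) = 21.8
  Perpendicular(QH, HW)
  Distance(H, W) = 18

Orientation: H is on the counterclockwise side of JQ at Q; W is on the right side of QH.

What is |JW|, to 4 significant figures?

52.53

J is at the origin; JQ runs at 46.1° with length 28.3, so Q = 28.3·(cos 46.1°, sin 46.1°) = (19.62, 20.39). ∠JQH = 96.9°, so QH runs at 46.1° + (180° − 96.9°) = 129.2° from the x-axis; with |QH| = 21.8, H = Q + 21.8·(cos 129.2°, sin 129.2°) = (5.845, 37.29). QH is perpendicular to HW; with |HW| = 18.0 on the right of QH, W = H + 18.0·(0.7749, 0.6320) = (19.79, 48.66). Then |JW| = |W − J| = 52.53.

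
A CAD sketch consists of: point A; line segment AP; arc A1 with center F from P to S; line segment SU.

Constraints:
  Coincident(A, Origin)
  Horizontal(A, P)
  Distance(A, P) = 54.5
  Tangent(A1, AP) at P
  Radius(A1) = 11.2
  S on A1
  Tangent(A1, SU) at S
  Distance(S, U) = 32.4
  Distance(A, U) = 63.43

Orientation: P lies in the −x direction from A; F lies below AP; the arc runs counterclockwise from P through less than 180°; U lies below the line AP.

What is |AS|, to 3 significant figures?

66.1

Checks: |FS| = 11.20 ✓; ∠(FS, SU) = 90.00° ✓; |SU| = 32.40 ✓; |AU| = 63.43 ✓.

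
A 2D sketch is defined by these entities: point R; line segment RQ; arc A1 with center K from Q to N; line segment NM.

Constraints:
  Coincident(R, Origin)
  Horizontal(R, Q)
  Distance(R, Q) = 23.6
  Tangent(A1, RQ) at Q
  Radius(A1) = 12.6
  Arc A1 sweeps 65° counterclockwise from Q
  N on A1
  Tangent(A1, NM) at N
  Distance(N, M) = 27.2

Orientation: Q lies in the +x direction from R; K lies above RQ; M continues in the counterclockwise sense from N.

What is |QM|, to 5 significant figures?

39.299

R is at the origin; RQ is horizontal with |RQ| = 23.6 and Q on the +x side, so Q = (23.600, 0.0000). A1 meets RQ tangentially, so KQ is at right angles to RQ, so K = Q + (0, 12.6) = (23.600, 12.600). On A1, Q sits at bearing -90° from K; a 65° counterclockwise sweep puts N at bearing -25°, so N = K + 12.6·(cos -25°, sin -25°) = (35.019, 7.2750). A1 meets NM tangentially, so KN is at right angles to NM, so NM runs along (−sin -25°, cos -25°); with |NM| = 27.2, M = (46.515, 31.927). Then |QM| = |M − Q| = 39.299.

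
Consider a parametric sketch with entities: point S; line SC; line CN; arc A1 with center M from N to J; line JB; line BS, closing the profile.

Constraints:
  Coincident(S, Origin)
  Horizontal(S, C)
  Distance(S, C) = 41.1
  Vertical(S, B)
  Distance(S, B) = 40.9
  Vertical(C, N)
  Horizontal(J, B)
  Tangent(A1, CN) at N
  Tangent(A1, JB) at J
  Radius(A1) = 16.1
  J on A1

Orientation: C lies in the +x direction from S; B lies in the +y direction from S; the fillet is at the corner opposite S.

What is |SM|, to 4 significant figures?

35.21

S is at the origin; SC is horizontal with |SC| = 41.1 and C on the +x side, so C = (41.10, 0.000). S and B share the same x with |SB| = 40.9 and B on the +y side, so B = (0.000, 40.90). The virtual corner opposite S is at (41.10, 40.90). Tangency of A1 to CN means the radius MN is perpendicular to CN and A1 meets JB tangentially, so MJ is at right angles to JB, with radius 16.1, so the center M sits 16.1 in from both sides at M = (25.00, 24.80). Then |SM| = |M − S| = 35.21.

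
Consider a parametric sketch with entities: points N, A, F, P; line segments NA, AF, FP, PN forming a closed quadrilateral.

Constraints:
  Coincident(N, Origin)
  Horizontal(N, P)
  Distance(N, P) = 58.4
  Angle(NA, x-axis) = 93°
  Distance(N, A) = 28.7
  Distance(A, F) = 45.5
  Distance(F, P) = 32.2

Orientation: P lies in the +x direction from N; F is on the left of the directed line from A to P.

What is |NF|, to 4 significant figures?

52.59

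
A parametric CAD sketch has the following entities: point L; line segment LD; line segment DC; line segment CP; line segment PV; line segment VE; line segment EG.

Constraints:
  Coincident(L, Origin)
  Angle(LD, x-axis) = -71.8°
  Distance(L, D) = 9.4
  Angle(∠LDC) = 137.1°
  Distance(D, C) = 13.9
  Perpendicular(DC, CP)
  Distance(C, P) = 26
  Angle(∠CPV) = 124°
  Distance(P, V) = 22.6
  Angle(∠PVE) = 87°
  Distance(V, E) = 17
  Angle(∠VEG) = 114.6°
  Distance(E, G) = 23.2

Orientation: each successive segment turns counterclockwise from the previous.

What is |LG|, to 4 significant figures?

6.569

L is at the origin; LD runs at -71.8° with length 9.4, so D = (2.936, -8.930). ∠LDC = 137.1° gives DC at -28.90° from the x-axis; with |DC| = 13.9, C = (15.10, -15.65). The perpendicularity gives CP at right angles to DC, so CP runs at 61.10°; with |CP| = 26.0, P = (27.67, 7.115). ∠CPV = 124.0° gives PV at 117.1° from the x-axis; with |PV| = 22.6, V = (17.37, 27.23). ∠PVE = 87.0° gives VE at -149.9° from the x-axis; with |VE| = 17.0, E = (2.667, 18.71). ∠VEG = 114.6° gives EG at -84.50° from the x-axis; with |EG| = 23.2, G = (4.891, -4.385). Then |LG| = |G − L| = 6.569.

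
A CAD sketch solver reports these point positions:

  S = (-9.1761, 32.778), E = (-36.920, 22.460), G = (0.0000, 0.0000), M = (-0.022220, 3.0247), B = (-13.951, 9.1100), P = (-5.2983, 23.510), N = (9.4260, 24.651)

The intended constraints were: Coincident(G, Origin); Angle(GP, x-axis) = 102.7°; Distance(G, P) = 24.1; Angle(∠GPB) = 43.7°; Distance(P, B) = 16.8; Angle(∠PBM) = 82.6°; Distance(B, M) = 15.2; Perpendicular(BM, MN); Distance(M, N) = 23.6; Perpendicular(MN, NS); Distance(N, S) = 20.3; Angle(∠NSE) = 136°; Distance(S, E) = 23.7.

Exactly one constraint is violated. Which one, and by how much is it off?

Distance(S, E) = 23.7 — off by 5.90.

G = (0.00, 0.00) ✓; GP at 102.7° ✓; |GP| = 24.10 ✓; ∠GPB = 43.70° ✓; |PB| = 16.80 ✓; ∠PBM = 82.60° ✓; |BM| = 15.20 ✓; ∠(BM, MN) = 90.00° ✓; |MN| = 23.60 ✓; ∠(MN, NS) = 90.00° ✓; |NS| = 20.30 ✓; ∠NSE = 136.0° ✓; |SE| = 29.60 ✗.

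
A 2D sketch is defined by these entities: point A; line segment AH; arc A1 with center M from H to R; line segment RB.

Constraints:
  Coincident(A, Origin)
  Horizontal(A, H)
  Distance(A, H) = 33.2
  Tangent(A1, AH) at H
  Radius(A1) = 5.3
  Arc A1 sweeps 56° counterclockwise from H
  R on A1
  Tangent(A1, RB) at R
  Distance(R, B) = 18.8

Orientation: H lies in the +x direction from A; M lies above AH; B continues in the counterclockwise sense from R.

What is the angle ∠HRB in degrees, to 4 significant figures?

152.0°

A is at the origin; AH is horizontal with |AH| = 33.2 and H on the +x side, so H = (33.20, 0.000). Tangency of A1 to AH means the radius MH is perpendicular to AH, so M = H + (0, 5.3) = (33.20, 5.300). On A1, H sits at bearing -90° from M; a 56° counterclockwise sweep puts R at bearing -34°, so R = M + 5.3·(cos -34°, sin -34°) = (37.59, 2.336). Since A1 is tangent to RB there, MR ⟂ RB, so RB runs along (−sin -34°, cos -34°); with |RB| = 18.8, B = (48.11, 17.92). Then cos ∠HRB = RH·RB / (|RH||RB|), giving 152.0°.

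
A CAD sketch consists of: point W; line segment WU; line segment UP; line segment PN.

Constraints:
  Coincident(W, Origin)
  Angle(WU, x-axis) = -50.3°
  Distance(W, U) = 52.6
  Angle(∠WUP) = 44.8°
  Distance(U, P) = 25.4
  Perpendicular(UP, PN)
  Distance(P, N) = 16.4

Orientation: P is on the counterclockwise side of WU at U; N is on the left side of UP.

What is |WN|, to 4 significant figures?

23.86

∠WUP = 44.8°, so UP runs at -50.3° + (180° − 44.8°) = 84.90° from the x-axis; with |UP| = 25.4, P = U + 25.4·(cos 84.90°, sin 84.90°) = (35.86, -15.17). UP is perpendicular to PN; with |PN| = 16.4 on the left of UP, N = P + 16.4·(-0.9960, 0.08889) = (19.52, -13.71). Then |WN| = |N − W| = 23.86.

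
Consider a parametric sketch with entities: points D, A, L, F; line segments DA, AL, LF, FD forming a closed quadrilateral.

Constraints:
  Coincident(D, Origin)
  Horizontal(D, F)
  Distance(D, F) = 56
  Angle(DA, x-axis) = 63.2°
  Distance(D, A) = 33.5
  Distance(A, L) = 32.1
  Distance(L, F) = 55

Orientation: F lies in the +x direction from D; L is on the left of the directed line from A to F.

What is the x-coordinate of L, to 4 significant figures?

38.31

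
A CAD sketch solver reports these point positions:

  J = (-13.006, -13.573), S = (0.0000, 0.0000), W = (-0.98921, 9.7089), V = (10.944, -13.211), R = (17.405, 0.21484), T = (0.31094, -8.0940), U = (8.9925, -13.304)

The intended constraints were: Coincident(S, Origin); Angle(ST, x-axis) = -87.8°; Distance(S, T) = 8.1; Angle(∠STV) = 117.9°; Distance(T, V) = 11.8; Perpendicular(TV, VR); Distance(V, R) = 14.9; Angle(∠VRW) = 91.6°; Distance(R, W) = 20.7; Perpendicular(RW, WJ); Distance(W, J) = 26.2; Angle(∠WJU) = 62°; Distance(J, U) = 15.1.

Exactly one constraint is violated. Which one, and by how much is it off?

Distance(J, U) = 15.1 — off by 6.90.

S = (0.00, 0.00) ✓; ST at -87.80° ✓; |ST| = 8.100 ✓; ∠STV = 117.9° ✓; |TV| = 11.80 ✓; ∠(TV, VR) = 90.00° ✓; |VR| = 14.90 ✓; ∠VRW = 91.60° ✓; |RW| = 20.70 ✓; ∠(RW, WJ) = 90.00° ✓; |WJ| = 26.20 ✓; ∠WJU = 62.00° ✓; |JU| = 22.00 ✗.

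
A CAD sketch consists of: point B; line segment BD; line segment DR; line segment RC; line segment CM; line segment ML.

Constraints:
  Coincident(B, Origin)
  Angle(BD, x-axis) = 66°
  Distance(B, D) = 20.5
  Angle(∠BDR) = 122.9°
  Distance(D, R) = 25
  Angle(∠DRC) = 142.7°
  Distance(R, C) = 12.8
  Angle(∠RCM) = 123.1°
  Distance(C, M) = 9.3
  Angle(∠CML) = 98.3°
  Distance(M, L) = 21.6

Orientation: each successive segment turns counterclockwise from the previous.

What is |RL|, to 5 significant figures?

22.139

B is at the origin; BD runs at 66.0° with length 20.5, so D = (8.3381, 18.728). ∠BDR = 122.9° gives DR at 123.10° from the x-axis; with |DR| = 25.0, R = (-5.3144, 39.671). ∠DRC = 142.7° gives RC at 160.40° from the x-axis; with |RC| = 12.8, C = (-17.373, 43.964). ∠RCM = 123.1° gives CM at -142.70° from the x-axis; with |CM| = 9.3, M = (-24.771, 38.329). ∠CML = 98.3° gives ML at -61.000° from the x-axis; with |ML| = 21.6, L = (-14.299, 19.437). Then |RL| = |L − R| = 22.139.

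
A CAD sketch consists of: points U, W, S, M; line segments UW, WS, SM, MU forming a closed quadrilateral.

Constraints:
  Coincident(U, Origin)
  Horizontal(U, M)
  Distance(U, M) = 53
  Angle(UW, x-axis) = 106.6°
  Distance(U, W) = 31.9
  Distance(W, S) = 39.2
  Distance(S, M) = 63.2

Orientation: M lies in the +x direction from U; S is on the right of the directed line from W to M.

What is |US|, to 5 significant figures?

12.913

U is at the origin; U and M share the same y with |UM| = 53.0 and M in +x, so M = (53.0, 0). UW runs at 106.6° with |UW| = 31.9, so W = (-9.1135, 30.570). S is determined by |WS| = 39.2 and |SM| = 63.2 together: it lies at the intersection of circle(W, 39.2) and circle(M, 63.2). With |WM| = 69.229, the foot of the radical line on WM is 16.865 from W and the perpendicular offset is √(39.2² − 16.865²) = 35.387. Taking the right-of-WM solution: S = (-9.6085, -8.6264).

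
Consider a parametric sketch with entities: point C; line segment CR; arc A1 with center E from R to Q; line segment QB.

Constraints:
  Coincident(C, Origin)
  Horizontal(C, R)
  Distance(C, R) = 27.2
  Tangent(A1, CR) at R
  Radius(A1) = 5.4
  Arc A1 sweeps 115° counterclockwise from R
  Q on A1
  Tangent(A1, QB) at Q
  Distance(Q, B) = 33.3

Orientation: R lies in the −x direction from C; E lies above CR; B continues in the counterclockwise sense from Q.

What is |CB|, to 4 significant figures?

52.51

C is at the origin; CR is horizontal with |CR| = 27.2 and R on the −x side, so R = (-27.20, 0.000). Tangency of A1 to CR means the radius ER is perpendicular to CR, so E = R + (0, 5.4) = (-27.20, 5.400). On A1, R sits at bearing -90° from E; a 115° counterclockwise sweep puts Q at bearing 25°, so Q = E + 5.4·(cos 25°, sin 25°) = (-22.31, 7.682). The tangent condition forces EQ to be normal to QB, so QB runs along (−sin 25°, cos 25°); with |QB| = 33.3, B = (-36.38, 37.86). Then |CB| = |B − C| = 52.51.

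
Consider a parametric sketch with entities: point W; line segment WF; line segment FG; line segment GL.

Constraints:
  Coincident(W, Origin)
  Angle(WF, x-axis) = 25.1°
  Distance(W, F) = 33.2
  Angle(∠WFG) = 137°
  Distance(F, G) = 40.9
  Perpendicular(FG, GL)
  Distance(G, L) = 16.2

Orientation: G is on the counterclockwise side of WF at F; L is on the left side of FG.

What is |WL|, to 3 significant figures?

65.5

W is at the origin; WF runs at 25.1° with length 33.2, so F = 33.2·(cos 25.1°, sin 25.1°) = (30.1, 14.1). ∠WFG = 137.0°, so FG runs at 25.1° + (180° − 137.0°) = 68.1° from the x-axis; with |FG| = 40.9, G = F + 40.9·(cos 68.1°, sin 68.1°) = (45.3, 52.0). FG is perpendicular to GL; with |GL| = 16.2 on the left of FG, L = G + 16.2·(-0.928, 0.373) = (30.3, 58.1). Then |WL| = |L − W| = 65.5.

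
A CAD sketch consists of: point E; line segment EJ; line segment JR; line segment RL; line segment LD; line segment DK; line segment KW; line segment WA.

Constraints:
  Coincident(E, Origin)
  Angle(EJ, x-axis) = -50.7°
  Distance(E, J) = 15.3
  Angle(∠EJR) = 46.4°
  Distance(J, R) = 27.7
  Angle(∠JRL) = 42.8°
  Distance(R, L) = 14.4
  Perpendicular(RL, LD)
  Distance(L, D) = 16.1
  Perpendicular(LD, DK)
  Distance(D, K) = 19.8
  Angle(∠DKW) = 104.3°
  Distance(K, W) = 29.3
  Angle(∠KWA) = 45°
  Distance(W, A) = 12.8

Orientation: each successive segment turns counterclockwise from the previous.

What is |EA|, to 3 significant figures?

23.6

∠DKW = 104.3° gives KW at 116° from the x-axis; with |KW| = 29.3, W = (14.9, 33.2). ∠KWA = 45.0° gives WA at -109° from the x-axis; with |WA| = 12.8, A = (10.7, 21.1). Then |EA| = |A − E| = 23.6.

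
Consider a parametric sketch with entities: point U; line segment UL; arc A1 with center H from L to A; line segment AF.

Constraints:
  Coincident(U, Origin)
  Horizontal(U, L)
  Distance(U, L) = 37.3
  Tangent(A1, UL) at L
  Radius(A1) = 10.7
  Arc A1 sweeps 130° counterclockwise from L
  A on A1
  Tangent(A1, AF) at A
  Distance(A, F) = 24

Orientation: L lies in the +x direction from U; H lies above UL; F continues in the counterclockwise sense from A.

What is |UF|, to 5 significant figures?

46.878

On A1, L sits at bearing -90° from H; a 130° counterclockwise sweep puts A at bearing 40°, so A = H + 10.7·(cos 40°, sin 40°) = (45.497, 17.578). A1 meets AF tangentially, so HA is at right angles to AF, so AF runs along (−sin 40°, cos 40°); with |AF| = 24.0, F = (30.070, 35.963). Then |UF| = |F − U| = 46.878.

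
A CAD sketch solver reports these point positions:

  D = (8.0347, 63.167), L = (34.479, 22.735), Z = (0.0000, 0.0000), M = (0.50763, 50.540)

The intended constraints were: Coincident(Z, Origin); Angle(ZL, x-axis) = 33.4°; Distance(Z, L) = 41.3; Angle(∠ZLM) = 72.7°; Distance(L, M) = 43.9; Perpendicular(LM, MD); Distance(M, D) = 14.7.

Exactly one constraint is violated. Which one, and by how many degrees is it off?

Perpendicular(LM, MD) — off by 8.50°.

Z = (0.00, 0.00) ✓; ZL at 33.40° ✓; |ZL| = 41.30 ✓; ∠ZLM = 72.70° ✓; |LM| = 43.90 ✓; ∠(LM, MD) = 81.50° ✗; |MD| = 14.70 ✓.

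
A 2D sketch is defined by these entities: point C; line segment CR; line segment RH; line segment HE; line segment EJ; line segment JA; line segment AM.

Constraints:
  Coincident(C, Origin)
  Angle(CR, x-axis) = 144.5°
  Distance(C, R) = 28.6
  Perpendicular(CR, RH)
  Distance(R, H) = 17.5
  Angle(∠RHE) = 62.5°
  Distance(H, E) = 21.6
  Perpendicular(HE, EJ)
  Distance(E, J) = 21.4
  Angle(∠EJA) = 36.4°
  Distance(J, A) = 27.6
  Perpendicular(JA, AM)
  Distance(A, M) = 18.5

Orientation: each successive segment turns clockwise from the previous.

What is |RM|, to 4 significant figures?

29.85

C is at the origin; CR runs at 144.5° with length 28.6, so R = (-23.28, 16.61). CR ⟂ RH, so RH runs at 54.50°; with |RH| = 17.5, H = (-13.12, 30.86). ∠RHE = 62.5° gives HE at -63.00° from the x-axis; with |HE| = 21.6, E = (-3.315, 11.61). The perpendicularity gives EJ at right angles to HE, so EJ runs at -153.0°; with |EJ| = 21.4, J = (-22.38, 1.894). ∠EJA = 36.4° gives JA at 63.40° from the x-axis; with |JA| = 27.6, A = (-10.02, 26.57). JA ⟂ AM, so AM runs at -26.60°; with |AM| = 18.5, M = (6.517, 18.29). Then |RM| = |M − R| = 29.85.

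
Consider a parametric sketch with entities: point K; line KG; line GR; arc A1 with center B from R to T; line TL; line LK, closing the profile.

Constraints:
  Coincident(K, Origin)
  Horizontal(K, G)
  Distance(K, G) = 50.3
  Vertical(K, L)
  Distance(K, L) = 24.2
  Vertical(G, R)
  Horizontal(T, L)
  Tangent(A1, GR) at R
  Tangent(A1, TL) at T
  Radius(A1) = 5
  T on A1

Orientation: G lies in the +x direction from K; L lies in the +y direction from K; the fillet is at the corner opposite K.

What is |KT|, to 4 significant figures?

51.36

The virtual corner opposite K is at (50.30, 24.20). Tangency of A1 to GR means the radius BR is perpendicular to GR and tangency of A1 to TL means the radius BT is perpendicular to TL, with radius 5.0, so the center B sits 5.0 in from both sides at B = (45.30, 19.20). That places the tangent points at R = (50.30, 19.20) on GR and T = (45.30, 24.20) on TL. Then |KT| = |T − K| = 51.36.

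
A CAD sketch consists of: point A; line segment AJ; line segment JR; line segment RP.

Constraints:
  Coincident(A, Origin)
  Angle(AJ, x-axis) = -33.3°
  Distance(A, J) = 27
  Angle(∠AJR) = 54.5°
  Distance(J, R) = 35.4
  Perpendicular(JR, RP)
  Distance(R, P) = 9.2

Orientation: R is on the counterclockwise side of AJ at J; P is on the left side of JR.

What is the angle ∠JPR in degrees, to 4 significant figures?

75.43°

A is at the origin; AJ runs at -33.3° with length 27.0, so J = 27.0·(cos -33.3°, sin -33.3°) = (22.57, -14.82). ∠AJR = 54.5°, so JR runs at -33.3° + (180° − 54.5°) = 92.20° from the x-axis; with |JR| = 35.4, R = J + 35.4·(cos 92.20°, sin 92.20°) = (21.21, 20.55). The perpendicularity gives RP at right angles to JR; with |RP| = 9.2 on the left of JR, P = R + 9.2·(-0.9993, -0.03839) = (12.01, 20.20). Then cos ∠JPR = PJ·PR / (|PJ||PR|), giving 75.43°.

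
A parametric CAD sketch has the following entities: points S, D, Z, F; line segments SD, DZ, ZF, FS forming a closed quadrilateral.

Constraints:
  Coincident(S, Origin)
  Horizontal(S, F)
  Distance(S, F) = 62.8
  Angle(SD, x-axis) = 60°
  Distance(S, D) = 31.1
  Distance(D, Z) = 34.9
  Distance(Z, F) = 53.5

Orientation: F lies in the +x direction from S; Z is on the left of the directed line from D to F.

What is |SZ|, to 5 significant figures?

65.008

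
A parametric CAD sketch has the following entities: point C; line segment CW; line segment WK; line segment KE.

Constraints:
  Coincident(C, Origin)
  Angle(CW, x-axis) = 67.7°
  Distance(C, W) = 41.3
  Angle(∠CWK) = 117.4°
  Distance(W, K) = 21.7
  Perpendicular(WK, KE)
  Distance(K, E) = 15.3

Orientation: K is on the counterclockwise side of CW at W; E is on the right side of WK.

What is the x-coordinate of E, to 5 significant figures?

13.305

C is at the origin; CW runs at 67.7° with length 41.3, so W = 41.3·(cos 67.7°, sin 67.7°) = (15.672, 38.211). ∠CWK = 117.4°, so WK runs at 67.7° + (180° − 117.4°) = 130.30° from the x-axis; with |WK| = 21.7, K = W + 21.7·(cos 130.30°, sin 130.30°) = (1.6362, 54.761). WK is perpendicular to KE; with |KE| = 15.3 on the right of WK, E = K + 15.3·(0.76267, 0.64679) = (13.305, 64.657). So E.x = 13.305.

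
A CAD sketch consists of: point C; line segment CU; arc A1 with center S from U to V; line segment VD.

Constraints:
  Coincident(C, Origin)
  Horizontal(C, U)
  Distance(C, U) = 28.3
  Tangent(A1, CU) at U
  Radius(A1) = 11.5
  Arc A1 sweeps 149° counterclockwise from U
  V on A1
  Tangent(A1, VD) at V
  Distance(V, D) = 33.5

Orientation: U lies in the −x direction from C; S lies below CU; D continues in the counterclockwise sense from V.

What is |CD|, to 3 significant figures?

39.0

On A1, U sits at bearing 90° from S; a 149° counterclockwise sweep puts V at bearing 239°, so V = S + 11.5·(cos 239°, sin 239°) = (-34.2, -21.4). Tangency of A1 to VD means the radius SV is perpendicular to VD, so VD runs along (−sin 239°, cos 239°); with |VD| = 33.5, D = (-5.51, -38.6). Then |CD| = |D − C| = 39.0.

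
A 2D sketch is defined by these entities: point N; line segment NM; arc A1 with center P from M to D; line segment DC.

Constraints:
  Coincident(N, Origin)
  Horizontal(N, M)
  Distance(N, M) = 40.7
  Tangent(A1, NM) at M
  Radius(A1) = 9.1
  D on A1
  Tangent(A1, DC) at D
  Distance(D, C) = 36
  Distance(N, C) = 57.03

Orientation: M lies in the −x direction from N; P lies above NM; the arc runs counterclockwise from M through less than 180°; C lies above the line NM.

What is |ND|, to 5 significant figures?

33.091

Checks: N = (0.00, 0.00) ✓; |NM| = 40.70 ✓; |PD| = 9.100 ✓; ∠(PD, DC) = 90.00° ✓; |DC| = 36.00 ✓; |NC| = 57.03 ✓.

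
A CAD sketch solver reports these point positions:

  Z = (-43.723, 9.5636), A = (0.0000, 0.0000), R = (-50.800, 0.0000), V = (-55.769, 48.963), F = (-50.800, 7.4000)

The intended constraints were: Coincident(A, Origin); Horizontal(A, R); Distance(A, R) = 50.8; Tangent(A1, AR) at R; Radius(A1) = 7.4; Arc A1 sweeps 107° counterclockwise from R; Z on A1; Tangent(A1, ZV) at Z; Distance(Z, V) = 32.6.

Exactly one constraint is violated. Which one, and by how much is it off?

Distance(Z, V) = 32.6 — off by 8.60.

A = (0.00, 0.00) ✓; A.y = 0.00, R.y = 0.00 ✓; |AR| = 50.80 ✓; ∠(FR, RA) = 90.00° ✓; |FR| = 7.400 ✓; bearing(F→Z) − bearing(F→R) = 107.0° ✓; |FZ| = 7.400 ✓; ∠(FZ, ZV) = 90.00° ✓; |ZV| = 41.20 ✗.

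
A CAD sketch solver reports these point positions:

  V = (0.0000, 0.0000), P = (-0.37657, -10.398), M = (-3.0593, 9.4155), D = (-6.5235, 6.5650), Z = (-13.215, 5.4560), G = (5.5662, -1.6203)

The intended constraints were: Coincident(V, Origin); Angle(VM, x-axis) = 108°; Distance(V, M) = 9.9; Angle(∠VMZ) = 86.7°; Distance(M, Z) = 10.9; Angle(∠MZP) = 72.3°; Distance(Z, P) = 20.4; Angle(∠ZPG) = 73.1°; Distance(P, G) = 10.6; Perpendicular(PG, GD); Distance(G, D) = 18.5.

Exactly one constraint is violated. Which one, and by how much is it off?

Distance(G, D) = 18.5 — off by 3.90.

V = (0.00, 0.00) ✓; VM at 108.0° ✓; |VM| = 9.900 ✓; ∠VMZ = 86.70° ✓; |MZ| = 10.90 ✓; ∠MZP = 72.30° ✓; |ZP| = 20.40 ✓; ∠ZPG = 73.10° ✓; |PG| = 10.60 ✓; ∠(PG, GD) = 90.00° ✓; |GD| = 14.60 ✗.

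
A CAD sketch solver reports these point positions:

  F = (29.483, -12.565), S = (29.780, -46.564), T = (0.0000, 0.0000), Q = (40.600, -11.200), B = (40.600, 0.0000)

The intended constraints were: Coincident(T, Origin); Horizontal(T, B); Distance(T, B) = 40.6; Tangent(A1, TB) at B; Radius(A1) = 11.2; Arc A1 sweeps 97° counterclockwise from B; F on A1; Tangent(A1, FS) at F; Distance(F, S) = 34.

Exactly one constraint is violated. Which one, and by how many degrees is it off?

Tangent(A1, FS) at F — off by 6.50°.

T = (0.00, 0.00) ✓; T.y = 0.00, B.y = 0.00 ✓; |TB| = 40.60 ✓; ∠(QB, BT) = 90.00° ✓; |QB| = 11.20 ✓; bearing(Q→F) − bearing(Q→B) = 97.00° ✓; |QF| = 11.20 ✓; ∠(QF, FS) = 96.50° ✗; |FS| = 34.00 ✓.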